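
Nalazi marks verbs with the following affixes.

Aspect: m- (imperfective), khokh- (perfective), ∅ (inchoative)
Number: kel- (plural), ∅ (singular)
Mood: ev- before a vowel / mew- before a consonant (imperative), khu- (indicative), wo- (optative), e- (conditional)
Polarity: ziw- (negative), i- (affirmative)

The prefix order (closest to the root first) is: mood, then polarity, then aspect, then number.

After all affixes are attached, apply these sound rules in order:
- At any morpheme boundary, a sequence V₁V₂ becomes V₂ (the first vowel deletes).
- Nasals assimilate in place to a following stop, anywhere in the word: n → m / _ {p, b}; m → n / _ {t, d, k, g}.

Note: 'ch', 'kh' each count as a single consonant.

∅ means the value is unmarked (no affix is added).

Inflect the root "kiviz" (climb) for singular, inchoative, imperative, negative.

ziwmewkiviz

Attach mood imperative mew- (before consonant 'k') → mewkiviz.
Attach polarity negative ziw- → ziwmewkiviz.
aspect = inchoative: zero marking, form stays ziwmewkiviz.
number = singular: zero marking, form stays ziwmewkiviz.
Vowel deletion: no change.
Nasal assimilation: no change.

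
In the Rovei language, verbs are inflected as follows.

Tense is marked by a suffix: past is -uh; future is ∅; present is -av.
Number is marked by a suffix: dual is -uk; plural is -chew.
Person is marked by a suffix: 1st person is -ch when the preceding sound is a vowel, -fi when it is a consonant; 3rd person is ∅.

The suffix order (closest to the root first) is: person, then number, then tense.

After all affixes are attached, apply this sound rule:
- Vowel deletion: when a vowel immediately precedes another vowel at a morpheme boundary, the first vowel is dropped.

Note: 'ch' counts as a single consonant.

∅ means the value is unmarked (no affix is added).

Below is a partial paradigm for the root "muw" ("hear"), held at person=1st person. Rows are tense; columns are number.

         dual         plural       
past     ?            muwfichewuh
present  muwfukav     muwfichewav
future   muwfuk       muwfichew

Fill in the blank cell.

Attach person 1st person -fi (after consonant 'w') → muwfi.
Attach number dual -uk → muwfiuk.
Attach tense past -uh → muwfiukuh.
Apply vowel deletion: muwfiukuh → muwfukuh.

muwfukuh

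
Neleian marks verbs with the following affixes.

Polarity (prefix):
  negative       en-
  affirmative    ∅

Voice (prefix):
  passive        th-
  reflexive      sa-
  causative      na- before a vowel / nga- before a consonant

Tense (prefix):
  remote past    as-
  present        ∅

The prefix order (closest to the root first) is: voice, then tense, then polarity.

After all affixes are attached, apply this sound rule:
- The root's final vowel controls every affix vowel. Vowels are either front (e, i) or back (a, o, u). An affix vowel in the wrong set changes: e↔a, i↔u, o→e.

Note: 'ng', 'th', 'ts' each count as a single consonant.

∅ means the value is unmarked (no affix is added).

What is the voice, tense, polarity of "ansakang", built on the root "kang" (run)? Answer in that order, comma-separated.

reflexive, present, negative

Segment: en-sa-kang.
voice: sa- → reflexive.
tense: ∅ → present.
polarity: en- → negative.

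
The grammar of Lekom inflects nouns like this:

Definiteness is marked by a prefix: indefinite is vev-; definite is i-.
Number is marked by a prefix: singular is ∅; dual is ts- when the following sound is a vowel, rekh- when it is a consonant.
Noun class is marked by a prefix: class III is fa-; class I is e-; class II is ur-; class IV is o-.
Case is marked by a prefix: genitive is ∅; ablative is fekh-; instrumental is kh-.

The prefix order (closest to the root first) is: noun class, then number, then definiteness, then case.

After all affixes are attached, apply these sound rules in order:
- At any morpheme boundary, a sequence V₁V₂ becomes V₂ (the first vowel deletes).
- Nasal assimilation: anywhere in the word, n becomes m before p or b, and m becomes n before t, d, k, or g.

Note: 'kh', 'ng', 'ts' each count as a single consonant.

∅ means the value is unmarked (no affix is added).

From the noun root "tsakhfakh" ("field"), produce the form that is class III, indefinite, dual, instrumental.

Attach noun class class III fa- → fatsakhfakh.
Attach number dual rekh- (before consonant 'f') → rekhfatsakhfakh.
Attach definiteness indefinite vev- → vevrekhfatsakhfakh.
Attach case instrumental kh- → khvevrekhfatsakhfakh.
Vowel deletion: no change.
Nasal assimilation: no change.

khvevrekhfatsakhfakh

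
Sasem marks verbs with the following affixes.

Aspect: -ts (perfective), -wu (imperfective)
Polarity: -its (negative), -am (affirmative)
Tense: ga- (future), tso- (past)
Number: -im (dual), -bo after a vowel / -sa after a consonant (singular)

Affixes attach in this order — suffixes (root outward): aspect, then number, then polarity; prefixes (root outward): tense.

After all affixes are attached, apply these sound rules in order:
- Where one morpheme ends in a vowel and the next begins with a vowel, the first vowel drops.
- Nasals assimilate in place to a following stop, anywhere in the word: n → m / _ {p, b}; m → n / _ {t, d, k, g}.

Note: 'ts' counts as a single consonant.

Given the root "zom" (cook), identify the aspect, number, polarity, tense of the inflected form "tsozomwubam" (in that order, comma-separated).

imperfective, singular, affirmative, past

Segment: tso-zom-wu-bo-am.
aspect: -wu → imperfective.
number: -bo/sa → singular.
polarity: -am → affirmative.
tense: tso- → past.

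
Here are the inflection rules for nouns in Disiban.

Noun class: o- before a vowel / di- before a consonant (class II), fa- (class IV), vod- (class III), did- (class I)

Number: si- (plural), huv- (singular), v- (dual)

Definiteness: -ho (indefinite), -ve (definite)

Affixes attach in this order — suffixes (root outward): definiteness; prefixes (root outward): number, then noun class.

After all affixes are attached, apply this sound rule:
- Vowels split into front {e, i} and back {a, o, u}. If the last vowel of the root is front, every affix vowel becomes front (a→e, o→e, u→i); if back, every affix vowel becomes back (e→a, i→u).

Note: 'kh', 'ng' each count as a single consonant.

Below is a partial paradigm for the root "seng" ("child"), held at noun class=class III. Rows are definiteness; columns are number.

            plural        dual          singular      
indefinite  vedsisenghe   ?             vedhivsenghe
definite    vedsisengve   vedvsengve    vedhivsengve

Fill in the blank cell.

vedvsenghe

Attach definiteness indefinite -ho → sengho.
Attach number dual v- → vsengho.
Attach noun class class III vod- → vodvsengho.
Apply vowel harmony: vodvsengho → vedvsenghe.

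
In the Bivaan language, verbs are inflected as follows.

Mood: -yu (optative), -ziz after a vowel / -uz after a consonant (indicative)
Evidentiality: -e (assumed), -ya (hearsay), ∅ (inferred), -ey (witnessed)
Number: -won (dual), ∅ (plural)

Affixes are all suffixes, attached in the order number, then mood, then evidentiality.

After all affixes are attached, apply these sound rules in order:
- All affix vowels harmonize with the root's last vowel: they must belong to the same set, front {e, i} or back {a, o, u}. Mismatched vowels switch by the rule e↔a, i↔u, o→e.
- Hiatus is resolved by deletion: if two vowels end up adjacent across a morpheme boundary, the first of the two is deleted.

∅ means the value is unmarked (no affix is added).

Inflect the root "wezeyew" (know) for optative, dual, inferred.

wezeyewwenyi

Attach number dual -won → wezeyewwon.
Attach mood optative -yu → wezeyewwonyu.
evidentiality = inferred: zero marking, form stays wezeyewwonyu.
Apply vowel harmony: wezeyewwonyu → wezeyewwenyi.
Vowel deletion: no change.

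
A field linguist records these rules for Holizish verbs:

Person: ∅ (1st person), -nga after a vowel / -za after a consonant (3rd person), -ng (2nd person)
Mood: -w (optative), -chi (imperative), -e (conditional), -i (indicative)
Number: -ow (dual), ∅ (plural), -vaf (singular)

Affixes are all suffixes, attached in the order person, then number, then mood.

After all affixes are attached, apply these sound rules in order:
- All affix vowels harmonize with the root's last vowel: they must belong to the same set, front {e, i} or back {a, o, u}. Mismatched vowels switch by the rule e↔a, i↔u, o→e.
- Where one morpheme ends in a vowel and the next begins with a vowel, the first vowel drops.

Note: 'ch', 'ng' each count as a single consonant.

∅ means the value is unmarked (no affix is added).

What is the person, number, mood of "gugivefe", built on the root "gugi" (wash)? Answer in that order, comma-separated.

1st person, singular, conditional

Segment: gugi-vaf-e.
person: ∅ → 1st person.
number: -vaf → singular.
mood: -e → conditional.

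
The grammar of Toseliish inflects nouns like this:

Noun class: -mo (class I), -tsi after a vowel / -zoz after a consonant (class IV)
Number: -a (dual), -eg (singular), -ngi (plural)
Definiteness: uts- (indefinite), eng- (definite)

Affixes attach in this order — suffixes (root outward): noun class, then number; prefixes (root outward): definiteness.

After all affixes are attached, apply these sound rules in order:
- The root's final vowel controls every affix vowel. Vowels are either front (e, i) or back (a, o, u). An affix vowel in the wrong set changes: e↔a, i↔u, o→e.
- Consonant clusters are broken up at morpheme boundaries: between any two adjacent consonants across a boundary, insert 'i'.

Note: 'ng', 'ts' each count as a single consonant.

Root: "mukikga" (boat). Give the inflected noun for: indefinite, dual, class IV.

utsimukikgatsua

Attach definiteness indefinite uts- → utsmukikga.
Attach noun class class IV -tsi (after vowel 'a') → utsmukikgatsi.
Attach number dual -a → utsmukikgatsia.
Apply vowel harmony: utsmukikgatsia → utsmukikgatsua.
Apply epenthesis: utsmukikgatsua → utsimukikgatsua.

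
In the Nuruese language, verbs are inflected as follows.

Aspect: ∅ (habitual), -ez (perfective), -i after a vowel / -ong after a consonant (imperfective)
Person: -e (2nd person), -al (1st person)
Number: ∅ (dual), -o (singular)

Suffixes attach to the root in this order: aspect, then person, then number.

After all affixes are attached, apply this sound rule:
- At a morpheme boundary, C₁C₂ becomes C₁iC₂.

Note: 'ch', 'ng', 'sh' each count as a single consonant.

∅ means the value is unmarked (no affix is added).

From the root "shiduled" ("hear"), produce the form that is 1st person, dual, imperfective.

shiduledongal

Attach aspect imperfective -ong (after consonant 'd') → shiduledong.
Attach person 1st person -al → shiduledongal.
number = dual: zero marking, form stays shiduledongal.
Epenthesis: no change.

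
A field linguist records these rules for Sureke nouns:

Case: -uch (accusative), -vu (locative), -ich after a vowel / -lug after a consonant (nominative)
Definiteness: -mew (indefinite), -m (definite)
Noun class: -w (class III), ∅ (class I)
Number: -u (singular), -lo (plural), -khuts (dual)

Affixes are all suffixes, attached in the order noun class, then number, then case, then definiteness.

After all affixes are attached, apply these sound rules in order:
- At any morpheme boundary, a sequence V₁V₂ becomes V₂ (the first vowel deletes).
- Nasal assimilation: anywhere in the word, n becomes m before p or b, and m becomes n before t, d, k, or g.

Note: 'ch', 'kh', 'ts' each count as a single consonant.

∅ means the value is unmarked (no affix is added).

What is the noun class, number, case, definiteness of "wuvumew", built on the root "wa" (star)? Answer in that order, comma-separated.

class I, singular, locative, indefinite

Segment: wa-u-vu-mew.
noun class: ∅ → class I.
number: -u → singular.
case: -vu → locative.
definiteness: -mew → indefinite.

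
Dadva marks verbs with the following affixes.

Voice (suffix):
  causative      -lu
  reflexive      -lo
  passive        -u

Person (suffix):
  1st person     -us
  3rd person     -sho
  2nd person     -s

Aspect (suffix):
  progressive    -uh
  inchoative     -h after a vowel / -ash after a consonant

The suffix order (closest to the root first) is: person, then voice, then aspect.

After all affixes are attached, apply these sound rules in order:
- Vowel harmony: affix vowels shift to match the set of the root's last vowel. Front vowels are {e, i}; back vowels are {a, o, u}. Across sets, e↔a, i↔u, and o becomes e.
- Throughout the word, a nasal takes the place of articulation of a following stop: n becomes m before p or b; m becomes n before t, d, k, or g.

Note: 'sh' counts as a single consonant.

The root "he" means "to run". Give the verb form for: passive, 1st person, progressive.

Attach person 1st person -us → heus.
Attach voice passive -u → heusu.
Attach aspect progressive -uh → heusuuh.
Apply vowel harmony: heusuuh → heisiih.
Nasal assimilation: no change.

heisiih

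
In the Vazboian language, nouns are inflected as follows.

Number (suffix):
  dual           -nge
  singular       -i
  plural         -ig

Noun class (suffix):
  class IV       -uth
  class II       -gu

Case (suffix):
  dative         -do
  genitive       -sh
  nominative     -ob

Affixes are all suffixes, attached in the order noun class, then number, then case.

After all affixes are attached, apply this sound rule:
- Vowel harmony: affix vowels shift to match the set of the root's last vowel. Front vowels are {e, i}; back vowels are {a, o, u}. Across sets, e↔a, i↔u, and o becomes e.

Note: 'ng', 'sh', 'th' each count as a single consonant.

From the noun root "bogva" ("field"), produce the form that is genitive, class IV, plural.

Attach noun class class IV -uth → bogvauth.
Attach number plural -ig → bogvauthig.
Attach case genitive -sh → bogvauthigsh.
Apply vowel harmony: bogvauthigsh → bogvauthugsh.

bogvauthugsh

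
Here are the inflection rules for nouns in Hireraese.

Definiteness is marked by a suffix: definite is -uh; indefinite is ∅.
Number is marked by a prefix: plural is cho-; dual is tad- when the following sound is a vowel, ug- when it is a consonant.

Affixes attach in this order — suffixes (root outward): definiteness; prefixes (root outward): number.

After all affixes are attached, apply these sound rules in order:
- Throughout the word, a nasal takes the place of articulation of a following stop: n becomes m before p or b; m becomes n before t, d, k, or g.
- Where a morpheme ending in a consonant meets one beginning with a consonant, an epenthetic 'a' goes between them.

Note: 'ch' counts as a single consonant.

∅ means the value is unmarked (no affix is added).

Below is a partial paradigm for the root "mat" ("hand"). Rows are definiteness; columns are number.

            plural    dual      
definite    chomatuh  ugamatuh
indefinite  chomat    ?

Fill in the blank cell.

definiteness = indefinite: zero marking, form stays mat.
Attach number dual ug- (before consonant 'm') → ugmat.
Nasal assimilation: no change.
Apply epenthesis: ugmat → ugamat.

ugamat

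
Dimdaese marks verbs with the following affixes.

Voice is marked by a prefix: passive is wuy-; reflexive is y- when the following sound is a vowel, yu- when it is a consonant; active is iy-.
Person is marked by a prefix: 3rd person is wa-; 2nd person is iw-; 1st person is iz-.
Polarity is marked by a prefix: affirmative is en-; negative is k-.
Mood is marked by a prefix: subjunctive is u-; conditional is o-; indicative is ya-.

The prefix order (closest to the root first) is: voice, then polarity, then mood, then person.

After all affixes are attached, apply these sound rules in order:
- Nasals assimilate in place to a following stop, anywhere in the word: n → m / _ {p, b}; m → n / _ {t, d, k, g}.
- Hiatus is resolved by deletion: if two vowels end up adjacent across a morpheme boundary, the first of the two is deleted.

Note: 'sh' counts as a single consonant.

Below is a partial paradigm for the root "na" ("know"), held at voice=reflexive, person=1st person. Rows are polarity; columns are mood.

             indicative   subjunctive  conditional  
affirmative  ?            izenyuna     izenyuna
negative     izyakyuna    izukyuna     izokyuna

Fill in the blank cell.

izyenyuna

Attach voice reflexive yu- (before consonant 'n') → yuna.
Attach polarity affirmative en- → enyuna.
Attach mood indicative ya- → yaenyuna.
Attach person 1st person iz- → izyaenyuna.
Nasal assimilation: no change.
Apply vowel deletion: izyaenyuna → izyenyuna.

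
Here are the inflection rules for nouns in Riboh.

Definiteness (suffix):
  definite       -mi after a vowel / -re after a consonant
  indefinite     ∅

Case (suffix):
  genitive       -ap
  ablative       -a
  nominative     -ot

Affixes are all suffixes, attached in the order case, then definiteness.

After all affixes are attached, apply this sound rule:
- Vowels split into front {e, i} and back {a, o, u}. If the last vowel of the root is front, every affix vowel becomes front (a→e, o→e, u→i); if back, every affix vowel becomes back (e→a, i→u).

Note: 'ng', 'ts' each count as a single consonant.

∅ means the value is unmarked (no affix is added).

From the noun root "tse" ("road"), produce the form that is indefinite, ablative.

Attach case ablative -a → tsea.
definiteness = indefinite: zero marking, form stays tsea.
Apply vowel harmony: tsea → tsee.

tsee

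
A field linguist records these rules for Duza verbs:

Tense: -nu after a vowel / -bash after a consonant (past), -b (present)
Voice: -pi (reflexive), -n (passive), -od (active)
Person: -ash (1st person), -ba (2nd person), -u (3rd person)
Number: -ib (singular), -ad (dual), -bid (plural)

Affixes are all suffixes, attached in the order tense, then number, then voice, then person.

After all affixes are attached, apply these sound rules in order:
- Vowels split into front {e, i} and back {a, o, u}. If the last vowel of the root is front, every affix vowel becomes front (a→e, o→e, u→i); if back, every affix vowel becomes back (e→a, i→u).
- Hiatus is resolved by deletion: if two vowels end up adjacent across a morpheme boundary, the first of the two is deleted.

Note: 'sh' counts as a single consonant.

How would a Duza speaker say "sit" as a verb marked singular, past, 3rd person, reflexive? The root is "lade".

ladenibpi

Attach tense past -nu (after vowel 'e') → ladenu.
Attach number singular -ib → ladenuib.
Attach voice reflexive -pi → ladenuibpi.
Attach person 3rd person -u → ladenuibpiu.
Apply vowel harmony: ladenuibpiu → ladeniibpii.
Apply vowel deletion: ladeniibpii → ladenibpi.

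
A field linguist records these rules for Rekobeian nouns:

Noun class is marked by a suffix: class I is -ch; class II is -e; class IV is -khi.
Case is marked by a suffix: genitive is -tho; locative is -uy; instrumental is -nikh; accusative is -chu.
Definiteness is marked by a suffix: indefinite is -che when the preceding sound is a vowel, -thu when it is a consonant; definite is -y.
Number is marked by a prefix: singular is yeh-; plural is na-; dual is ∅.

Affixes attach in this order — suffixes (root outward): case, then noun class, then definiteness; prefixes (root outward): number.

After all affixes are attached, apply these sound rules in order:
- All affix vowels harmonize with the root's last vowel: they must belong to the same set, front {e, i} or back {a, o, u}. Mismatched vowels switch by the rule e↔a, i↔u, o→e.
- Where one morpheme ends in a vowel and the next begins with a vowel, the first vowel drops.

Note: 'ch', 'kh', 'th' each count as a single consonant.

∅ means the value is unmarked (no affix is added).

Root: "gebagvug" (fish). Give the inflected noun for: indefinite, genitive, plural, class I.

nagebagvugthochthu

Attach case genitive -tho → gebagvugtho.
Attach number plural na- → nagebagvugtho.
Attach noun class class I -ch → nagebagvugthoch.
Attach definiteness indefinite -thu (after consonant 'ch') → nagebagvugthochthu.
Vowel harmony: no change.
Vowel deletion: no change.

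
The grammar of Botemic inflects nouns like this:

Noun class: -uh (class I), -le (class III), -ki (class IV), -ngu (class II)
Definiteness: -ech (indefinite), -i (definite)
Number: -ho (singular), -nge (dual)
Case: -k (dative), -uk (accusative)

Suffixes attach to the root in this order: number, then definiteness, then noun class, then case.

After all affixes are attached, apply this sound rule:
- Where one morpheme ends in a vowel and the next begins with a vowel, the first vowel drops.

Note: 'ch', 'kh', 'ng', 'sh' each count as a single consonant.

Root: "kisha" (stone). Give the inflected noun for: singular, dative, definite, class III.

kishahilek

Attach number singular -ho → kishaho.
Attach definiteness definite -i → kishahoi.
Attach noun class class III -le → kishahoile.
Attach case dative -k → kishahoilek.
Apply vowel deletion: kishahoilek → kishahilek.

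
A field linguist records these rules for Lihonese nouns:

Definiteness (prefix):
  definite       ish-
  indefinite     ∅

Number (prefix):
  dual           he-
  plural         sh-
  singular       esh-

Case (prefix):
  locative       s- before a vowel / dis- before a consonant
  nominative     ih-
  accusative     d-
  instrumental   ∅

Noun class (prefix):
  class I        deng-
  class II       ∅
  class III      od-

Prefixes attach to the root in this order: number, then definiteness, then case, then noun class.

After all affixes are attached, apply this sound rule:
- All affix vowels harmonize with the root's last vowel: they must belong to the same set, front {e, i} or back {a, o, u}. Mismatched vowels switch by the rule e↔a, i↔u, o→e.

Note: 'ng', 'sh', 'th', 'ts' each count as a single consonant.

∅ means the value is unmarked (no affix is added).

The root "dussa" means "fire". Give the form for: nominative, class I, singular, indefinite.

Attach number singular esh- → eshdussa.
definiteness = indefinite: zero marking, form stays eshdussa.
Attach case nominative ih- → iheshdussa.
Attach noun class class I deng- → dengiheshdussa.
Apply vowel harmony: dengiheshdussa → danguhashdussa.

danguhashdussa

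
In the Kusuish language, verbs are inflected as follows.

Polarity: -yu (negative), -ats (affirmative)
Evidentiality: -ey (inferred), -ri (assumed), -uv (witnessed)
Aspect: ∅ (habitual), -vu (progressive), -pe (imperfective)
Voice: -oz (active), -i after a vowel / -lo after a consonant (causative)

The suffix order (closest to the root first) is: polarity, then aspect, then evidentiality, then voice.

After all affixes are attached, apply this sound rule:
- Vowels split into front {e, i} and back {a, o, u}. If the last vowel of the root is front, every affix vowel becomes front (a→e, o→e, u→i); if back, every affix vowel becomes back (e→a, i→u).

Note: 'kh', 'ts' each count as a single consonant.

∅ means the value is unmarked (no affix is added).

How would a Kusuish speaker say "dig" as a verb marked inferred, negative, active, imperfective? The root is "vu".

vuyupaayoz

Attach polarity negative -yu → vuyu.
Attach aspect imperfective -pe → vuyupe.
Attach evidentiality inferred -ey → vuyupeey.
Attach voice active -oz → vuyupeeyoz.
Apply vowel harmony: vuyupeeyoz → vuyupaayoz.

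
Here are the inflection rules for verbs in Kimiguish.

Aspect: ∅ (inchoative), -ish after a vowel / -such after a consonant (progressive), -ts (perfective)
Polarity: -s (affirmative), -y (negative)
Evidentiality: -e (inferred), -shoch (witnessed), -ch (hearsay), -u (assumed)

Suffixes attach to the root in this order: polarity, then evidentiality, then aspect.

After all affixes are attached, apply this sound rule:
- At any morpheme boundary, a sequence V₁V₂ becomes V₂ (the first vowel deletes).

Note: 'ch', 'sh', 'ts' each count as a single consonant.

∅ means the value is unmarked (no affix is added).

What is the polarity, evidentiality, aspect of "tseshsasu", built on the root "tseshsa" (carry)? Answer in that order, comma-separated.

Segment: tseshsa-s-u.
polarity: -s → affirmative.
evidentiality: -u → assumed.
aspect: ∅ → inchoative.

affirmative, assumed, inchoative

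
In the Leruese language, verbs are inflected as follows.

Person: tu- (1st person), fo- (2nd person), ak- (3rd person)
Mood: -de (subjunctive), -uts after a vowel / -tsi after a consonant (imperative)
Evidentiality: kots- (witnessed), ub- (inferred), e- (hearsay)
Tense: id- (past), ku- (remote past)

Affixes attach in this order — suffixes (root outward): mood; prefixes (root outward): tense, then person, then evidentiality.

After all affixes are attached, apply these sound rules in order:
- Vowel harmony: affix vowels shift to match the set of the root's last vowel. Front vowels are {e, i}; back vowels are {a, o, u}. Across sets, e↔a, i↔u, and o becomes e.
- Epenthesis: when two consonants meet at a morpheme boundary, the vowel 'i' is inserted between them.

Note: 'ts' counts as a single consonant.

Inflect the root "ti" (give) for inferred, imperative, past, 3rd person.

Attach tense past id- → idti.
Attach person 3rd person ak- → akidti.
Attach mood imperative -uts (after vowel 'i') → akidtiuts.
Attach evidentiality inferred ub- → ubakidtiuts.
Apply vowel harmony: ubakidtiuts → ibekidtiits.
Apply epenthesis: ibekidtiits → ibekiditiits.

ibekiditiits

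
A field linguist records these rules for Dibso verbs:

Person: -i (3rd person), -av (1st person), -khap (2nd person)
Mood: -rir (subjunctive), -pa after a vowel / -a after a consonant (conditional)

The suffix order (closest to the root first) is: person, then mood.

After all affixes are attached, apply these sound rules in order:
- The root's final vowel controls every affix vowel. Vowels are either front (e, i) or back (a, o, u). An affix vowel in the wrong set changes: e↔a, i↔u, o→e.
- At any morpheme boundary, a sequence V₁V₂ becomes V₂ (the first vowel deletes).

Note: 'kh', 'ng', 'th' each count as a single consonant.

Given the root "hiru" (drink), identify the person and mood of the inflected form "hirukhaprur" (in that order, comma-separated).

2nd person, subjunctive

Segment: hiru-khap-rir.
person: -khap → 2nd person.
mood: -rir → subjunctive.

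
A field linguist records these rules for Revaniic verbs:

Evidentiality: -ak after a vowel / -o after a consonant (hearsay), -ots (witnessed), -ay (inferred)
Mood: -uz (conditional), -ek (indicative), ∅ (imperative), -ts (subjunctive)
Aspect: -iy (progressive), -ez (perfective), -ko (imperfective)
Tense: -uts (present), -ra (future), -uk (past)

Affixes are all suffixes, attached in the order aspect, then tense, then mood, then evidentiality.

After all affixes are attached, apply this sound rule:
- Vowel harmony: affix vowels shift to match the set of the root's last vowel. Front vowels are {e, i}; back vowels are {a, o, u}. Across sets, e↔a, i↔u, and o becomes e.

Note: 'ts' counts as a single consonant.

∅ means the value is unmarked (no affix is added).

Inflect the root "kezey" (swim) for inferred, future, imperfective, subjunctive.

Attach aspect imperfective -ko → kezeyko.
Attach tense future -ra → kezeykora.
Attach mood subjunctive -ts → kezeykorats.
Attach evidentiality inferred -ay → kezeykoratsay.
Apply vowel harmony: kezeykoratsay → kezeykeretsey.

kezeykeretsey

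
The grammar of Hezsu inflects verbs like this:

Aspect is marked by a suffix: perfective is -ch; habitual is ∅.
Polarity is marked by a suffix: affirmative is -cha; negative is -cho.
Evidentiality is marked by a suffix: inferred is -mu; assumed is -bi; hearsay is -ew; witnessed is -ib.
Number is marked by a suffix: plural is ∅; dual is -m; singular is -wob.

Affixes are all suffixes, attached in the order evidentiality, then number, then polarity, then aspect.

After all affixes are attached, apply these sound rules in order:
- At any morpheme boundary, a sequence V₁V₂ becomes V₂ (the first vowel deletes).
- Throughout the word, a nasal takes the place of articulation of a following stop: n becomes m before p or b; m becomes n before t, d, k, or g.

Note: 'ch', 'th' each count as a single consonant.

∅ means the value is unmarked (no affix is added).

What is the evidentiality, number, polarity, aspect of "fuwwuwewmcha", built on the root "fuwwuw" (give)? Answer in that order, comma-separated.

Segment: fuwwuw-ew-m-cha.
evidentiality: -ew → hearsay.
number: -m → dual.
polarity: -cha → affirmative.
aspect: ∅ → habitual.

hearsay, dual, affirmative, habitual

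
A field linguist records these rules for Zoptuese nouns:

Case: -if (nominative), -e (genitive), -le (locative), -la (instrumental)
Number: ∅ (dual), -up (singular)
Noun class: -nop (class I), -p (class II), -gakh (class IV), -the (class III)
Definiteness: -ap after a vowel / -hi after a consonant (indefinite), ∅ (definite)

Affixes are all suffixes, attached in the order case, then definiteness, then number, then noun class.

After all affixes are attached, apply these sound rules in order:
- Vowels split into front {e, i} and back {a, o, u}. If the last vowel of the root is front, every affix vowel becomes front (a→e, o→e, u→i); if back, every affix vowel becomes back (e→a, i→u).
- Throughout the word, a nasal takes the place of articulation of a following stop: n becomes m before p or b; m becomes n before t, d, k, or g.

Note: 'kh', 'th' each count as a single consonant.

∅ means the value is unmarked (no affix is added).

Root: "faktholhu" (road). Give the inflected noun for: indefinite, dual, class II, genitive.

faktholhuaapp

Attach case genitive -e → faktholhue.
Attach definiteness indefinite -ap (after vowel 'e') → faktholhueap.
number = dual: zero marking, form stays faktholhueap.
Attach noun class class II -p → faktholhueapp.
Apply vowel harmony: faktholhueapp → faktholhuaapp.
Nasal assimilation: no change.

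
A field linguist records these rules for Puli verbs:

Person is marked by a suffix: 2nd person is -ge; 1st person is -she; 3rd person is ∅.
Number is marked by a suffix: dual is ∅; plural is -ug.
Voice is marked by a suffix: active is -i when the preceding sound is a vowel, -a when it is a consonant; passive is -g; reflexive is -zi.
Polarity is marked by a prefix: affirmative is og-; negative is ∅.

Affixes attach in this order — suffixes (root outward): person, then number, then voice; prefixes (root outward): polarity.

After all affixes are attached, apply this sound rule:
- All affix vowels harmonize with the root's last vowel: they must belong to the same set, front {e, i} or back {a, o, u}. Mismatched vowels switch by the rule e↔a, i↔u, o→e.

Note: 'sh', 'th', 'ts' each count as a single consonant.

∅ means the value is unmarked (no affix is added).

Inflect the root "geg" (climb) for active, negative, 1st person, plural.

gegsheige

polarity = negative: zero marking, form stays geg.
Attach person 1st person -she → gegshe.
Attach number plural -ug → gegsheug.
Attach voice active -a (after consonant 'g') → gegsheuga.
Apply vowel harmony: gegsheuga → gegsheige.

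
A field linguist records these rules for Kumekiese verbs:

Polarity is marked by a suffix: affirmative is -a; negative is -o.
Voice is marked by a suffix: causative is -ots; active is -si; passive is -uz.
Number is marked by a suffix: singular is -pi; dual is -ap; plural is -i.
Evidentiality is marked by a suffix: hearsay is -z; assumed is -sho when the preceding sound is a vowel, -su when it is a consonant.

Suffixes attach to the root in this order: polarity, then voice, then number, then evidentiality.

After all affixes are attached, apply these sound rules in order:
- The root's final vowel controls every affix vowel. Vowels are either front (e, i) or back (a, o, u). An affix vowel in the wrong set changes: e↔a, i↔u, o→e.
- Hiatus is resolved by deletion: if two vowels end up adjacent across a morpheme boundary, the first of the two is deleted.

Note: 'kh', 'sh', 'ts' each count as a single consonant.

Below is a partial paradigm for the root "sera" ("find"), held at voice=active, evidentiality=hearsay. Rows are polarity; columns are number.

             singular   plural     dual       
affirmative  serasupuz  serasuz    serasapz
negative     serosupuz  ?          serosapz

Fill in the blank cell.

Attach polarity negative -o → serao.
Attach voice active -si → seraosi.
Attach number plural -i → seraosii.
Attach evidentiality hearsay -z → seraosiiz.
Apply vowel harmony: seraosiiz → seraosuuz.
Apply vowel deletion: seraosuuz → serosuz.

serosuz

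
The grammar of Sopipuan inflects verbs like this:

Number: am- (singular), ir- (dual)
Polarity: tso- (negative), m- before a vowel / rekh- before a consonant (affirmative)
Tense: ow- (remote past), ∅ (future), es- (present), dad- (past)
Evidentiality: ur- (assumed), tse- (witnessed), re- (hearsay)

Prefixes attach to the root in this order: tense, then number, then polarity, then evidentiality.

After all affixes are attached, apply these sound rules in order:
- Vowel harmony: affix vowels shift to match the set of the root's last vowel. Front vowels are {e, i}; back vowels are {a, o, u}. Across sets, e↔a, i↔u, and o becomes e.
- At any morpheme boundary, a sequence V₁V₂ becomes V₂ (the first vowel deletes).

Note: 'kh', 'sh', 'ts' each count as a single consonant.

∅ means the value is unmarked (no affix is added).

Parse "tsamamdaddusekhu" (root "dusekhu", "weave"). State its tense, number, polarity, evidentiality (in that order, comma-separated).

Segment: tse-m-am-dad-dusekhu.
tense: dad- → past.
number: am- → singular.
polarity: m/rekh- → affirmative.
evidentiality: tse- → witnessed.

past, singular, affirmative, witnessed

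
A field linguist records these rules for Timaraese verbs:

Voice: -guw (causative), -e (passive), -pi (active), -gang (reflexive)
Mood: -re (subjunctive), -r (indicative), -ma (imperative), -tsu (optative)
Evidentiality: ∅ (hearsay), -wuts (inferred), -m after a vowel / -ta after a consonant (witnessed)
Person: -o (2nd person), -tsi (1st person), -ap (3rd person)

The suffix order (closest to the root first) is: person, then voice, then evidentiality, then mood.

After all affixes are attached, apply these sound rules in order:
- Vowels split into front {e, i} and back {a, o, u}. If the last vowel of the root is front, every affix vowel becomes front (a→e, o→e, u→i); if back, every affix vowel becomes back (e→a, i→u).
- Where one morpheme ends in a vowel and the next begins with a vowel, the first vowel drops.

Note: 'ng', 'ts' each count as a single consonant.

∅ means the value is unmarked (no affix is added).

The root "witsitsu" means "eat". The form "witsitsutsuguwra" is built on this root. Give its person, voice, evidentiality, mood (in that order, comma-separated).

1st person, causative, hearsay, subjunctive

Segment: witsitsu-tsi-guw-re.
person: -tsi → 1st person.
voice: -guw → causative.
evidentiality: ∅ → hearsay.
mood: -re → subjunctive.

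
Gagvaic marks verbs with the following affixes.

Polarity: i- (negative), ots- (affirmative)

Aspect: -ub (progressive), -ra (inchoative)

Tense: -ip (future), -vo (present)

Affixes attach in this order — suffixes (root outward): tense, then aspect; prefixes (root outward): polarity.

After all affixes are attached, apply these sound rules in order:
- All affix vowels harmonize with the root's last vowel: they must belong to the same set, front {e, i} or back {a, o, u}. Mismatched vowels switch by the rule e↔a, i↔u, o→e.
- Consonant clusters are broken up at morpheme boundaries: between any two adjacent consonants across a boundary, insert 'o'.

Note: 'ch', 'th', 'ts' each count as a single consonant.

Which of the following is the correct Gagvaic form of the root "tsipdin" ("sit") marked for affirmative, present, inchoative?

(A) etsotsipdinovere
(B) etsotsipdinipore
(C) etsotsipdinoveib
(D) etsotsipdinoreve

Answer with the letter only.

Attach polarity affirmative ots- → otstsipdin.
Attach tense present -vo → otstsipdinvo.
Attach aspect inchoative -ra → otstsipdinvora.
Apply vowel harmony: otstsipdinvora → etstsipdinvere.
Apply epenthesis: etstsipdinvere → etsotsipdinovere.
So the correct form is etsotsipdinovere, option (A).
(B) etsotsipdinipore is wrong: it uses future instead of present for tense.
(D) etsotsipdinoreve is wrong: it has the affixes in the wrong order.
(C) etsotsipdinoveib is wrong: it uses progressive instead of inchoative for aspect.

A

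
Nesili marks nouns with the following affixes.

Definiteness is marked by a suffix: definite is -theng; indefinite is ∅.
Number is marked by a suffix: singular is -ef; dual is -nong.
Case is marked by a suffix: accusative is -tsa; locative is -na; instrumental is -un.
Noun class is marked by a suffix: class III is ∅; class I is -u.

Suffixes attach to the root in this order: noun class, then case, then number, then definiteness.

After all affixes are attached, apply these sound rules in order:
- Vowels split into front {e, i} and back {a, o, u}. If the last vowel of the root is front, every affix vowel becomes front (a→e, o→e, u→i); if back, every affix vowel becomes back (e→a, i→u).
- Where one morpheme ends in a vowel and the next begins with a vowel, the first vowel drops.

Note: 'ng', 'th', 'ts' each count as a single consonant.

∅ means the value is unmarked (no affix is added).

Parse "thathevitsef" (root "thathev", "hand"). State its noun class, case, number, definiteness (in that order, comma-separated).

Segment: thathev-u-tsa-ef.
noun class: -u → class I.
case: -tsa → accusative.
number: -ef → singular.
definiteness: ∅ → indefinite.

class I, accusative, singular, indefinite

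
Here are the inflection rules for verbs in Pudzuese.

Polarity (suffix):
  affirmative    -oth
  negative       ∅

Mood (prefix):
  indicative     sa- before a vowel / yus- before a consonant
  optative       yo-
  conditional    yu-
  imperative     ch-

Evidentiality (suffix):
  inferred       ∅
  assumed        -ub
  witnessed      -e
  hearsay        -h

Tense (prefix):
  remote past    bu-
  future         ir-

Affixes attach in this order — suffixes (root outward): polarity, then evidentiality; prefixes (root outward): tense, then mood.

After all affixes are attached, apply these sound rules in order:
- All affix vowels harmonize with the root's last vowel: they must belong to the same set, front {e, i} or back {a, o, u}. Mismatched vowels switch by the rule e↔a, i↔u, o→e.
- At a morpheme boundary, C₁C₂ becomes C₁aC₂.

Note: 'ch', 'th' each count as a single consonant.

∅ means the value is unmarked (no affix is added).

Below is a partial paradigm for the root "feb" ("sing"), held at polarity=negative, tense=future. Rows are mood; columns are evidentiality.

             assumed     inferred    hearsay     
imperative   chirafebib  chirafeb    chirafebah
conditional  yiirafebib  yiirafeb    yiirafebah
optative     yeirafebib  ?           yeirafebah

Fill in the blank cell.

yeirafeb

polarity = negative: zero marking, form stays feb.
Attach tense future ir- → irfeb.
evidentiality = inferred: zero marking, form stays irfeb.
Attach mood optative yo- → yoirfeb.
Apply vowel harmony: yoirfeb → yeirfeb.
Apply epenthesis: yeirfeb → yeirafeb.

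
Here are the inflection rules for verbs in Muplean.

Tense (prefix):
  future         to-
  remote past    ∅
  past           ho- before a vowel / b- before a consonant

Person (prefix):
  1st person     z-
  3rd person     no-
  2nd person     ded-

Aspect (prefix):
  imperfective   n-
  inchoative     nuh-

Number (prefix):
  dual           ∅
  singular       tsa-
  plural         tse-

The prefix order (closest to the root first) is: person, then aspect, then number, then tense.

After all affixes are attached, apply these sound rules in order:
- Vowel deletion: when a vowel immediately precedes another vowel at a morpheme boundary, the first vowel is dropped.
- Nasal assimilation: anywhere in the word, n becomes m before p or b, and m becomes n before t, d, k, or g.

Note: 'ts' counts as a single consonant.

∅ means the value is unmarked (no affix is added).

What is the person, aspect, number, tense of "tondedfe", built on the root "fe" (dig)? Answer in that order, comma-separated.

Segment: to-n-ded-fe.
person: ded- → 2nd person.
aspect: n- → imperfective.
number: ∅ → dual.
tense: to- → future.

2nd person, imperfective, dual, future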